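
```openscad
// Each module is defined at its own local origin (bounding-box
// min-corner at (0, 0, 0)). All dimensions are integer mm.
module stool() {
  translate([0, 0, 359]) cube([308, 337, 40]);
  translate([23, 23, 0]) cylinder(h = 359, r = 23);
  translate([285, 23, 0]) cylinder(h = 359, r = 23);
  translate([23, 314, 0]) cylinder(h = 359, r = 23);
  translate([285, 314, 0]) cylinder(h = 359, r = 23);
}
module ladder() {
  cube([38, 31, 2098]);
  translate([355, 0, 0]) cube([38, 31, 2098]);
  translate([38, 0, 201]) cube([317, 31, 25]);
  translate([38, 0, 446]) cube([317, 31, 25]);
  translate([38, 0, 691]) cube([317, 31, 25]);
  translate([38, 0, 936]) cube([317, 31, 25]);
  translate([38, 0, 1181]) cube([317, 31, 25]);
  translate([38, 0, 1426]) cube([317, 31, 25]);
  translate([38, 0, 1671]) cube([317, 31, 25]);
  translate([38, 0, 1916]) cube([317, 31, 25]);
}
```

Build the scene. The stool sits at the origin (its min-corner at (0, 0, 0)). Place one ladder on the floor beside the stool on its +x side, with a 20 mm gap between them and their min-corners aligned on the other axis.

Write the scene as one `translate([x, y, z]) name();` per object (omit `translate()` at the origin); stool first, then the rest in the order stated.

stool();
translate([328, 0, 0]) ladder();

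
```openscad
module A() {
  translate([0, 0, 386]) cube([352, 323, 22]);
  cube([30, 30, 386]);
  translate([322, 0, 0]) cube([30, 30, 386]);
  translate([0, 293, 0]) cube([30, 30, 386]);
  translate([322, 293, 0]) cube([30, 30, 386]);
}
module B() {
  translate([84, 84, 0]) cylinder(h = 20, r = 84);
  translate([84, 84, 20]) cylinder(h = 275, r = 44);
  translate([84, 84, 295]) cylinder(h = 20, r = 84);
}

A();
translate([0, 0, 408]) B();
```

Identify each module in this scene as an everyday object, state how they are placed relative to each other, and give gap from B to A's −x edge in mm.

A is a stool. B is a spool. The spool is on top of the stool. The gap from the spool to the stool's −x edge is 0 mm.

The spool's min-x is at 0; the stool's min-x is 0; gap = 0 mm.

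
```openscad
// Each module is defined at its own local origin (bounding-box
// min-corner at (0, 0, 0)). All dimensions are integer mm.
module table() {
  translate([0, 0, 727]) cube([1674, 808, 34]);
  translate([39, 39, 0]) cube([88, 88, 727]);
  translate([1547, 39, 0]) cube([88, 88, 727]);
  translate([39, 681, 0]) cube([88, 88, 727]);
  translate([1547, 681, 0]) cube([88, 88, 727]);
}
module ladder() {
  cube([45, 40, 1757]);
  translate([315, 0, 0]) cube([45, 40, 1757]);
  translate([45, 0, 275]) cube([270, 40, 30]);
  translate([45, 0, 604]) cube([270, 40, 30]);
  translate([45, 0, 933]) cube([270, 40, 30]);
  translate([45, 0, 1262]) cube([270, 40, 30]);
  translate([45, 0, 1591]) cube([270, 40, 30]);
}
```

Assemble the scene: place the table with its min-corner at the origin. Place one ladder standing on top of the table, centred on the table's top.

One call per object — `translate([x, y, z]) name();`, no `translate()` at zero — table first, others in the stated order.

table();
translate([657, 384, 761]) ladder();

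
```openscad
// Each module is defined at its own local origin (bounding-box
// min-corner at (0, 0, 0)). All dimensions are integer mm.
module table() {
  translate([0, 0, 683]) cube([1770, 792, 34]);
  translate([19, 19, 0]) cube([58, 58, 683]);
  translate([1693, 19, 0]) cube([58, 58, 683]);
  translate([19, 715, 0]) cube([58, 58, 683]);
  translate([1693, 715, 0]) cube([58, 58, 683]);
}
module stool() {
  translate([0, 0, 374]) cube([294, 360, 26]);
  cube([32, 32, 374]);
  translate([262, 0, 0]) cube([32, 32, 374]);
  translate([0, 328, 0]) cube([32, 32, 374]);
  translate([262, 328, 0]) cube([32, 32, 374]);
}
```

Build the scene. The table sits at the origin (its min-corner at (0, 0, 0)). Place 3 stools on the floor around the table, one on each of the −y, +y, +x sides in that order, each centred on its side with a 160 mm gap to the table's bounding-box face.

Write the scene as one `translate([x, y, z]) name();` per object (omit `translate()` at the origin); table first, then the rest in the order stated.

table();
translate([738, -520, 0]) stool();
translate([738, 952, 0]) stool();
translate([1930, 216, 0]) stool();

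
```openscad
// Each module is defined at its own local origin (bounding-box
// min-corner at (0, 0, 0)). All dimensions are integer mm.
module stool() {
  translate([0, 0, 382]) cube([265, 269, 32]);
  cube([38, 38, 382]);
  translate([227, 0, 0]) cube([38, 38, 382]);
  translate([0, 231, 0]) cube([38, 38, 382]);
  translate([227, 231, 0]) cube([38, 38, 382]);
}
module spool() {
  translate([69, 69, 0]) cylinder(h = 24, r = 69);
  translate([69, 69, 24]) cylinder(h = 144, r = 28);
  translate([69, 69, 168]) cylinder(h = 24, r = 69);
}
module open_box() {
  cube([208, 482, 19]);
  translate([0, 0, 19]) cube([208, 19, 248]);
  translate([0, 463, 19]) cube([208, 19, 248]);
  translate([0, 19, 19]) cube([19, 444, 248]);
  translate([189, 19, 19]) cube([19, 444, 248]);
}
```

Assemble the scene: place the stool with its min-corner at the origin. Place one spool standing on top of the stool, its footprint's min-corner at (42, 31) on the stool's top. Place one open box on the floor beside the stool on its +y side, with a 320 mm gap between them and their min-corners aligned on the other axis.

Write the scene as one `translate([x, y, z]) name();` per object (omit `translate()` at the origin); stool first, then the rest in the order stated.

stool();
translate([42, 31, 414]) spool();
translate([0, 589, 0]) open_box();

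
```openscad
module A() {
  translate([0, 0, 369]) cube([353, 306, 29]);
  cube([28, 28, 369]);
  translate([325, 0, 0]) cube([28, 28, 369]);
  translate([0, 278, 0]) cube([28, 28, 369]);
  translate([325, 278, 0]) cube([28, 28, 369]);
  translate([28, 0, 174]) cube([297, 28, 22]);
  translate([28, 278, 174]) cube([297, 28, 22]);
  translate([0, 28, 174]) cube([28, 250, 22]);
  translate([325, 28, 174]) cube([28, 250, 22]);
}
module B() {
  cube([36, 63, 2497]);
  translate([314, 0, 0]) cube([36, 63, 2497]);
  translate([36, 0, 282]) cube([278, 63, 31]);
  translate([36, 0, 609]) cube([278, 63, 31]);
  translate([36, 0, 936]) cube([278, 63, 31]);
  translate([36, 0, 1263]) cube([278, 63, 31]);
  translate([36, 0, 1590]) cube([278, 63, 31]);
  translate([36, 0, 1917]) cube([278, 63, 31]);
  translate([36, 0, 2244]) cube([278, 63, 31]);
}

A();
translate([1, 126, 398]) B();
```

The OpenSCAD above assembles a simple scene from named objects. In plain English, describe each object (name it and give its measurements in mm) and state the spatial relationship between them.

A is a four-legged stool. The seat is 353×306 mm, 29 mm thick, top at z = 398 mm. It stands on four square legs, each 28×28 mm in cross-section, from z = 0 to the seat underside, each flush with a corner of the seat. Four stretchers, 28 mm wide and 22 mm tall, connect adjacent legs with their undersides at z = 174 mm, each running between the inner faces of the legs it joins and aligned with the legs' outer faces on the other axis.

B is a wooden ladder with two side rails of 36×63 mm section and 2497 mm height, set 350 mm apart overall. Between them run 7 rectangular rungs (63 mm deep, 31 mm thick), front faces flush with the rails' −y face. The bottom of the first rung is 282 mm above the floor and each subsequent rung is 327 mm higher than the one below.

The ladder is on top of the stool.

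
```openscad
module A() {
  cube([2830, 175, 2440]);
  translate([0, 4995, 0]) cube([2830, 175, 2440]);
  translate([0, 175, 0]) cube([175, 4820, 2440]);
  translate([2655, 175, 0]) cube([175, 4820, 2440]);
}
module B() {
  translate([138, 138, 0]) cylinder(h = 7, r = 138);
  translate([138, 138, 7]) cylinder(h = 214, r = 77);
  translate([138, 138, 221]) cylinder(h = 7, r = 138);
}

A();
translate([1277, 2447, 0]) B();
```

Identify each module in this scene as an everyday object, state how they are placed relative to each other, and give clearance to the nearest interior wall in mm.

Clearances: x = 1102, y = 2272; minimum 1102 mm.

A is a house frame. B is a spool. The spool sits inside the house frame, centred. The clearance to the nearest interior wall is 1102 mm.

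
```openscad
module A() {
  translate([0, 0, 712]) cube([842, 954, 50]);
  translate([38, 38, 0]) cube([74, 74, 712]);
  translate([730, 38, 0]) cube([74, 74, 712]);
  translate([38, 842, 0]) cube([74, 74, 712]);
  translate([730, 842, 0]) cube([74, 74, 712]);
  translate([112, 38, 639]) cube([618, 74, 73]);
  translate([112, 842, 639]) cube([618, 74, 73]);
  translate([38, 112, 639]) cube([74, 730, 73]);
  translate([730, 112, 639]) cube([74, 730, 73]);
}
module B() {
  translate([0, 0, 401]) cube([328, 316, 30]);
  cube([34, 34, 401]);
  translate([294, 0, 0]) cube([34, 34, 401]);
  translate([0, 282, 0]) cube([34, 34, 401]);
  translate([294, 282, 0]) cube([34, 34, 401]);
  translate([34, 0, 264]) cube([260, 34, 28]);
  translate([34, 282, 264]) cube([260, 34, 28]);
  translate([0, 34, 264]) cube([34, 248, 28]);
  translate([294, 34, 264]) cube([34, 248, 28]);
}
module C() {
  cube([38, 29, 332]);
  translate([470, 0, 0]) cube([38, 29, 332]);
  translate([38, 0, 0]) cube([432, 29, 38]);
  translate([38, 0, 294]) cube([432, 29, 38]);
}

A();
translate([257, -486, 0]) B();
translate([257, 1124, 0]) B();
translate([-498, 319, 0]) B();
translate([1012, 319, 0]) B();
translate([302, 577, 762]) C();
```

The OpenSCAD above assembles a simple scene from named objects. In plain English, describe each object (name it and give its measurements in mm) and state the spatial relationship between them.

A is a rectangular dining table. The top is 842×954×50 mm with its upper surface at z = 762 mm. It stands on four 74×74 mm square legs, each inset 38 mm from the nearest pair of top edges, running from the floor to the underside of the top. Four apron rails, 74 mm thick and 73 mm tall, run between adjacent legs with their top edges flush with the underside of the top and their outer faces flush with the legs' outer faces.

B is a simple wooden stool: a rectangular seat 328 mm (x) by 316 mm (y), 30 mm thick, top face at z = 431 mm, on four square legs, each 34×34 mm in cross-section. The legs rest on z = 0, each flush with a corner of the seat. Four stretchers, 34 mm wide and 28 mm tall, connect adjacent legs with their undersides at z = 264 mm, each running between the inner faces of the legs it joins and aligned with the legs' outer faces on the other axis.

C is a rectangular picture frame lying in the x–z plane (depth along y). The opening is 432 mm wide (x) by 256 mm tall (z), surrounded by a border 38 mm wide on all four sides. The frame is 29 mm deep and is made of two full-height vertical stiles with two horizontal rails fitted between them.

Four stools sit around the table at the −y, +y, −x, +x sides. The picture frame is on top of the table.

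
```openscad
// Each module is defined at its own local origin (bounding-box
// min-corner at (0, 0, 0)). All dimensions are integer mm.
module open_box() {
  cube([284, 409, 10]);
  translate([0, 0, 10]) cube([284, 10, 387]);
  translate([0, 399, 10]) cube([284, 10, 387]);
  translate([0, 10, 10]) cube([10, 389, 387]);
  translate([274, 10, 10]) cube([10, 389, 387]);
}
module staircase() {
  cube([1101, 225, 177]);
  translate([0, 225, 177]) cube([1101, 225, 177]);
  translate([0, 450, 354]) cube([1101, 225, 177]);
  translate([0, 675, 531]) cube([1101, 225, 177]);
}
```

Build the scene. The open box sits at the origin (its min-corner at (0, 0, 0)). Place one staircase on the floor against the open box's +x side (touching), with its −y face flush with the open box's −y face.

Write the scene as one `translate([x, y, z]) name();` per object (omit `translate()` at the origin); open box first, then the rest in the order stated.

open_box();
translate([284, 0, 0]) staircase();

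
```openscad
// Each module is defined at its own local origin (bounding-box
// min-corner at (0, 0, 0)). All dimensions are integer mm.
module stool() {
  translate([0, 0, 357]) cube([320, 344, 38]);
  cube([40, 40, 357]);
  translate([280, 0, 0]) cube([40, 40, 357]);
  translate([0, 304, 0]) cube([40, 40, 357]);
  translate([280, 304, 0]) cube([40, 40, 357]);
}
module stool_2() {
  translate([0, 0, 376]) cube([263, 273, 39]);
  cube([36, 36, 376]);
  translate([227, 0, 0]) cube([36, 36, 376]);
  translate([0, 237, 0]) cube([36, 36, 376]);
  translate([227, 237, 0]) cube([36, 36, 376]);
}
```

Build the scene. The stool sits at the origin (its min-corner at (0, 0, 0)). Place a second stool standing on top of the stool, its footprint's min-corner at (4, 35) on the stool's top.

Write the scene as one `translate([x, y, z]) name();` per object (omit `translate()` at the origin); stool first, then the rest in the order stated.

stool();
translate([4, 35, 395]) stool_2();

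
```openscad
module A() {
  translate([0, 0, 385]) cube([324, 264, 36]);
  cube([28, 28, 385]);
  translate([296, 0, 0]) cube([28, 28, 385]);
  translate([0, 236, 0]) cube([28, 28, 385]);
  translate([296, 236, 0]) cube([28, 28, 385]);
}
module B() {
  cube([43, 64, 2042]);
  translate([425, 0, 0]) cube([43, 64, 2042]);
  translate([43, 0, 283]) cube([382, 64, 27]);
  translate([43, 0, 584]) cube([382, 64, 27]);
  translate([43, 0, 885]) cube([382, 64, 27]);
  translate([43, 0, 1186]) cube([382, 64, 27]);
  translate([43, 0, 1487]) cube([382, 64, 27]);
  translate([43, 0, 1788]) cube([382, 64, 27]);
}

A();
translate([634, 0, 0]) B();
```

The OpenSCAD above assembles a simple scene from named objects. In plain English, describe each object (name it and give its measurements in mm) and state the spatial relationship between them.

A is a four-legged stool. The seat is a 324×264×36 mm slab whose top surface is at z = 421 mm; four square legs, each 28×28 mm in cross-section, run from the floor (z = 0) to the underside of the seat, each flush with a corner of the seat.

B is a straight ladder. Two 43×64 mm vertical rails, 2042 mm tall, stand 468 mm apart (outside-to-outside) with their front faces coplanar on the −y side. 6 rungs, each 64 mm deep and 27 mm tall, span between the inner faces of the rails, front faces flush with the rails. The lowest rung's underside is at z = 283 mm and rungs are spaced 301 mm apart (underside to underside).

The ladder is on the floor beside the stool on its +x side.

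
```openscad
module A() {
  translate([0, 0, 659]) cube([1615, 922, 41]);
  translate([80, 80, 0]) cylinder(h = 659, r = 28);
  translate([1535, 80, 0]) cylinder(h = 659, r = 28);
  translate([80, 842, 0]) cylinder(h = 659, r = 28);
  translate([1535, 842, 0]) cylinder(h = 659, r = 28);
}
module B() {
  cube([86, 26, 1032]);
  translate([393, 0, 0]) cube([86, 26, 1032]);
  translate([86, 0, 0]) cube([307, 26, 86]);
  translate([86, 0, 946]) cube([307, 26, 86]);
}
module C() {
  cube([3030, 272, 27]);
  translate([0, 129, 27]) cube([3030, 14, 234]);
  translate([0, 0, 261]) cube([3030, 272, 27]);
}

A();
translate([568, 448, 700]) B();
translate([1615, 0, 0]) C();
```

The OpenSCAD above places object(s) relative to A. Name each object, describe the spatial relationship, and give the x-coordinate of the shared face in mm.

A is a table. B is a picture frame. C is an I-beam. The picture frame is on top of the table, centred. The I-beam is against the table's +x side, with their −y faces flush. The x-coordinate of the shared face is 1615 mm.

The table's +x face and the I-beam's −x face are both at x = 1615 mm.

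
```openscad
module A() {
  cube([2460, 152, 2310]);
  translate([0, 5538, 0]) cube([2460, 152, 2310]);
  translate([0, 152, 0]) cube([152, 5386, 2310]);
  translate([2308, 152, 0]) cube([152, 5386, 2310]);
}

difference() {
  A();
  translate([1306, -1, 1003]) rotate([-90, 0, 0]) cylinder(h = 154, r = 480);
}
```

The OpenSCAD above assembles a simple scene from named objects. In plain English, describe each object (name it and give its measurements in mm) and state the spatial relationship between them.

A is a box-shaped house frame (walls only): outside footprint 2460×5690 mm, wall height 2310 mm, wall thickness 152 mm. The two y-facing walls run the full x-width; the two x-facing walls fit between the inner faces of the y-facing walls.

The house frame has a circular hole of radius 480 mm through its front wall, centred at (x = 1306, z = 1003).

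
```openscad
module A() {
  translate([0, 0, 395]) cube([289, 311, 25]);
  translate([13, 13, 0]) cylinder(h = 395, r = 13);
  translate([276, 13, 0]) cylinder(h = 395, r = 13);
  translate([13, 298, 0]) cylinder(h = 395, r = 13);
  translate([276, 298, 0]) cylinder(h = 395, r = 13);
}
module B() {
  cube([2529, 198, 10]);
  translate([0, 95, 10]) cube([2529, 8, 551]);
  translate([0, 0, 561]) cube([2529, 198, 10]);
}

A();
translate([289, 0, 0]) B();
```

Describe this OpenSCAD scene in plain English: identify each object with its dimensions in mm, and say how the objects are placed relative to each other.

A is a four-legged stool. The seat is a 289×311×25 mm slab whose top surface is at z = 420 mm; four round legs, each 26 mm in diameter, run from the floor (z = 0) to the underside of the seat, each leg's axis is inset half a diameter from the nearest pair of seat edges (so the leg's bounding box is flush with the corner).

B is an I-beam lying along x, 2529 mm long. Overall section height 571 mm. Two flanges 198 mm wide (y) and 10 mm thick, one on the floor and one at the top; a web 8 mm thick runs between them, centred on the flange width.

The I-beam is against the stool's +x side, with their −y faces flush.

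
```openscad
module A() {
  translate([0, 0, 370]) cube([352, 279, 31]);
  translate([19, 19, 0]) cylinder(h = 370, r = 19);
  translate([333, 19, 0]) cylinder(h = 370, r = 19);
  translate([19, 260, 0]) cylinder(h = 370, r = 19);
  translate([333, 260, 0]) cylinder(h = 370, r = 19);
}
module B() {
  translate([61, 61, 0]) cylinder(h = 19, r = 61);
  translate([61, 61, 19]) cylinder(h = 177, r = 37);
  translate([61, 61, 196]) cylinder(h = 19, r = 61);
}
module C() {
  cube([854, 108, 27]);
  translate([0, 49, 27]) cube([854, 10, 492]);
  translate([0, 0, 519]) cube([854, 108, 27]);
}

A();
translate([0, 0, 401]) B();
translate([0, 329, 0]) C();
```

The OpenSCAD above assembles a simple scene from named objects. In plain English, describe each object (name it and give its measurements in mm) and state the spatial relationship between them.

A is a four-legged stool. The seat is a 352×279×31 mm slab whose top surface is at z = 401 mm; four round legs, each 38 mm in diameter, run from the floor (z = 0) to the underside of the seat, each leg's axis is inset half a diameter from the nearest pair of seat edges (so the leg's bounding box is flush with the corner).

B is a spool: two coaxial disc flanges of radius 61 mm and thickness 19 mm, joined by a core cylinder of radius 37 mm and height 177 mm. The lower flange rests on z = 0 and the three cylinders share a vertical axis.

C is an I-beam lying along x, 854 mm long. Overall section height 546 mm. Two flanges 108 mm wide (y) and 27 mm thick, one on the floor and one at the top; a web 10 mm thick runs between them, centred on the flange width.

The spool is on top of the stool. The I-beam is on the floor beside the stool on its +y side.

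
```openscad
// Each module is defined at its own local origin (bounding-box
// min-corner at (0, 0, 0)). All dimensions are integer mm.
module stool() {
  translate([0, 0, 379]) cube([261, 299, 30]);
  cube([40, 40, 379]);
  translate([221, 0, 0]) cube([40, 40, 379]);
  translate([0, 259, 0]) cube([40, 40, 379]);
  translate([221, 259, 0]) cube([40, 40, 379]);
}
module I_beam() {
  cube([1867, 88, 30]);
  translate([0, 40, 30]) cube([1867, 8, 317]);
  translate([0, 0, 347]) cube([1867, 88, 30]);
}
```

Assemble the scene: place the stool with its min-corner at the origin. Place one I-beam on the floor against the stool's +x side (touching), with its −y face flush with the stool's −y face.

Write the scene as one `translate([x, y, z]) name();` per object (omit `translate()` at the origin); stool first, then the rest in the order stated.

stool();
translate([261, 0, 0]) I_beam();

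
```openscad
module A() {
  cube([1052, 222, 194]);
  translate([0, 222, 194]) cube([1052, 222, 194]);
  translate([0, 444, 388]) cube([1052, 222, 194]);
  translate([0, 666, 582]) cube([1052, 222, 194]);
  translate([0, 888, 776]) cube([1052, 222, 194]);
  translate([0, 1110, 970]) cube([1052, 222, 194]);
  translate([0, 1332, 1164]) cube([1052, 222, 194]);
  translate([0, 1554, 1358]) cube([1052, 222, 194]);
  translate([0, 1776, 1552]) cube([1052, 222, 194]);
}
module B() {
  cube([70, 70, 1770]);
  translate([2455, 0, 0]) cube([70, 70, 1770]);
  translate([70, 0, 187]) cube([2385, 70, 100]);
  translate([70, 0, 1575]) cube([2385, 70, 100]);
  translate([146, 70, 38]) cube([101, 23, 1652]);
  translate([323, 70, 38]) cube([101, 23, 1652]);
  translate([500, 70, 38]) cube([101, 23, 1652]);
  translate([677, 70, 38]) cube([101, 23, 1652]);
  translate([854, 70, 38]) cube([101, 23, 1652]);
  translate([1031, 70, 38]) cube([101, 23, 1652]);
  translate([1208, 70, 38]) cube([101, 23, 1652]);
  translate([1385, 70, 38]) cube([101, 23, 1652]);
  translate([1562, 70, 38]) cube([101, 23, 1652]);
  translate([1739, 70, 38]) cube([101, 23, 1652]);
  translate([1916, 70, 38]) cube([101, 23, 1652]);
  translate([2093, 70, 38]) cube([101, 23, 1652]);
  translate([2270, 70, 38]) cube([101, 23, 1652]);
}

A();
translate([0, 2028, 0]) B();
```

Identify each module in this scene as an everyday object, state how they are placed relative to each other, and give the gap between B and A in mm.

A is a staircase. B is a fence section. The fence section is on the floor beside the staircase on its +y side. The gap between the fence section and the staircase is 30 mm.

The fence section's nearest face is 30 mm from the staircase's +y face.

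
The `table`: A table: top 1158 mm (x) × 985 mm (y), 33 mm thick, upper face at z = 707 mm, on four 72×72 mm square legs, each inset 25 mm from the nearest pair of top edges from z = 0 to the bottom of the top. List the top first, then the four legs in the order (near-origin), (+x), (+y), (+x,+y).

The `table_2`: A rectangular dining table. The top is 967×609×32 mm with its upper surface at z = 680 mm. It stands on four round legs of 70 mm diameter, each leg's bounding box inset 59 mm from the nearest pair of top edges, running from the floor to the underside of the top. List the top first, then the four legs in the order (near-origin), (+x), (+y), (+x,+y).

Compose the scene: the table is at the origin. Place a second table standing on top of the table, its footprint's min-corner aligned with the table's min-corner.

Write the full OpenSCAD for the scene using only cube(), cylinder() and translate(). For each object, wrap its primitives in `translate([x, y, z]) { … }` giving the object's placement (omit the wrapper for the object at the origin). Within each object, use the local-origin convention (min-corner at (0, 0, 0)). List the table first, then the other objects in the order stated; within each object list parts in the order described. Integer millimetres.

translate([0, 0, 674]) cube([1158, 985, 33]);
translate([25, 25, 0]) cube([72, 72, 674]);
translate([1061, 25, 0]) cube([72, 72, 674]);
translate([25, 888, 0]) cube([72, 72, 674]);
translate([1061, 888, 0]) cube([72, 72, 674]);
translate([0, 0, 707]) {
  translate([0, 0, 648]) cube([967, 609, 32]);
  translate([94, 94, 0]) cylinder(h = 648, r = 35);
  translate([873, 94, 0]) cylinder(h = 648, r = 35);
  translate([94, 515, 0]) cylinder(h = 648, r = 35);
  translate([873, 515, 0]) cylinder(h = 648, r = 35);
}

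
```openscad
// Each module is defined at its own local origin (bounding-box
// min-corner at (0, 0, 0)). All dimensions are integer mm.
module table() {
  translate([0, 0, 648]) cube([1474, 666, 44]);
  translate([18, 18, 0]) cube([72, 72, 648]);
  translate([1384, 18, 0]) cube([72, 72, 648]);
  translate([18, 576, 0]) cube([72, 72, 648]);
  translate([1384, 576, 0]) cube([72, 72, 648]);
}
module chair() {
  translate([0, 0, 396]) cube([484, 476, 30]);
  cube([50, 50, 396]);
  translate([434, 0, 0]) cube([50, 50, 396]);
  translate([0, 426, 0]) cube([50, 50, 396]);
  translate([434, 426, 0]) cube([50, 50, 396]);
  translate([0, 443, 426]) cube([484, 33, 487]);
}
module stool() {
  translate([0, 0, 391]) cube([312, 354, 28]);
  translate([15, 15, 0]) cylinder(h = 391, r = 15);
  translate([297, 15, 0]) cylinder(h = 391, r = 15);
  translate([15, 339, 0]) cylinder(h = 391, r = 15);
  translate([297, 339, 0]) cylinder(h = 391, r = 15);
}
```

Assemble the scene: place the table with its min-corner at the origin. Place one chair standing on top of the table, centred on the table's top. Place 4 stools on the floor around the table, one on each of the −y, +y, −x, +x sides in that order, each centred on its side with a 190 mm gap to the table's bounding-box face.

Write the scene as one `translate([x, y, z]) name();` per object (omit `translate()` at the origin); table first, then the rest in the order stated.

table();
translate([495, 95, 692]) chair();
translate([581, -544, 0]) stool();
translate([581, 856, 0]) stool();
translate([-502, 156, 0]) stool();
translate([1664, 156, 0]) stool();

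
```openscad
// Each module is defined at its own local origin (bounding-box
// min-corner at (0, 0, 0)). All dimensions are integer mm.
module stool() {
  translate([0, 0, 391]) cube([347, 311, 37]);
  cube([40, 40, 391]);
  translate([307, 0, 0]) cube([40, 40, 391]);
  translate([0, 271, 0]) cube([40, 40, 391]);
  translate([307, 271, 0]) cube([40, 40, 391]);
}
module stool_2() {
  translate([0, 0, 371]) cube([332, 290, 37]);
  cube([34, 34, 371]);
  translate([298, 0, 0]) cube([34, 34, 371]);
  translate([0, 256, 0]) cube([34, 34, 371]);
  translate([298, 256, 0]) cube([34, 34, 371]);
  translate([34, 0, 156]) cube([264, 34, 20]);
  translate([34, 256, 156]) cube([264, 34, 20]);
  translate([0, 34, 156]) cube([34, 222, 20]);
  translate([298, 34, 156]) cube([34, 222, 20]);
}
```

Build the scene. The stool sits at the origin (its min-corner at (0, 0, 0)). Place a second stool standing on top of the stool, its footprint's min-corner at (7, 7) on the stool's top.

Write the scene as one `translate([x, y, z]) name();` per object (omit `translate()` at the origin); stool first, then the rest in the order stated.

stool();
translate([7, 7, 428]) stool_2();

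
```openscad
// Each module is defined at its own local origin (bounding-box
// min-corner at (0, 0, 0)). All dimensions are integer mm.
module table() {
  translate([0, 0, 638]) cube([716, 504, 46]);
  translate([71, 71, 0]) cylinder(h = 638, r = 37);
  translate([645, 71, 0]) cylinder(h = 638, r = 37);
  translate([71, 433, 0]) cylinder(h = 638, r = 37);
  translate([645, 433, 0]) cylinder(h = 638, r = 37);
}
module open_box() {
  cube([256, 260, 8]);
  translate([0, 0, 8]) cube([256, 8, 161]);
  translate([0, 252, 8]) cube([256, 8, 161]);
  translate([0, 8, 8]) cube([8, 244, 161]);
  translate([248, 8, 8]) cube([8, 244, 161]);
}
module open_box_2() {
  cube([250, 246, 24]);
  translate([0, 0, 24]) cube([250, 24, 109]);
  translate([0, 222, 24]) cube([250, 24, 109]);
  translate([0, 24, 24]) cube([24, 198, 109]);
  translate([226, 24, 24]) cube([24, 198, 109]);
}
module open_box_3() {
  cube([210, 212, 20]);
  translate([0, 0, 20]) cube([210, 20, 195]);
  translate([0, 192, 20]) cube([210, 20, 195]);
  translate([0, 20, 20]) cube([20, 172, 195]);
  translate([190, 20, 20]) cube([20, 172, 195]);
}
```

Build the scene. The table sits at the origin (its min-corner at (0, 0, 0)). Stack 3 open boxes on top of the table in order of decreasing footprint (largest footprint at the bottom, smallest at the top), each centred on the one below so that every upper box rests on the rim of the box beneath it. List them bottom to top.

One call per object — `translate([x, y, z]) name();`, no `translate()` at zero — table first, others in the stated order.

table();
translate([230, 122, 684]) open_box();
translate([233, 129, 853]) open_box_2();
translate([253, 146, 986]) open_box_3();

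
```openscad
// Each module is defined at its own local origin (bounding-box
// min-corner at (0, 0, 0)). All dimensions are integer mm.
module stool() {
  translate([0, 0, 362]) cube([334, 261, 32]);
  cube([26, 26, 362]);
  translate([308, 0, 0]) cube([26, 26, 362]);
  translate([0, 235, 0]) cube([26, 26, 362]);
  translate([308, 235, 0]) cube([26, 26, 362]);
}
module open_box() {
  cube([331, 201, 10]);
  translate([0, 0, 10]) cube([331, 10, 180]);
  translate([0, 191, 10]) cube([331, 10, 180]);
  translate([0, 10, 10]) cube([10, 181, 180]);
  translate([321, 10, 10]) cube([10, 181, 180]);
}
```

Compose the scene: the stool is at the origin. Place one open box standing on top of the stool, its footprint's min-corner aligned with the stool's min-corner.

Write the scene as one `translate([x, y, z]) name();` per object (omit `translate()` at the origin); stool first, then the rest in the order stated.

stool();
translate([0, 0, 394]) open_box();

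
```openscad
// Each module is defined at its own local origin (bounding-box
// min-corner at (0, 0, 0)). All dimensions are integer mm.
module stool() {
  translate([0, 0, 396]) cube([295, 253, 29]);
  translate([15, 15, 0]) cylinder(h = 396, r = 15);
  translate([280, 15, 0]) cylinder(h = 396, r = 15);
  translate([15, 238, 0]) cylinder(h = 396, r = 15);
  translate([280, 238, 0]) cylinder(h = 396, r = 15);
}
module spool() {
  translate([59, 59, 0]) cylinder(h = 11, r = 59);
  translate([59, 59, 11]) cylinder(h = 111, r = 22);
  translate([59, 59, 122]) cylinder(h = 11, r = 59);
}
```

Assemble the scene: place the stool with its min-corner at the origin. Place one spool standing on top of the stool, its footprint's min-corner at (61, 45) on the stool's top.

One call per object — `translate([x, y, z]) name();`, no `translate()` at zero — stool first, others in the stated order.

stool();
translate([61, 45, 425]) spool();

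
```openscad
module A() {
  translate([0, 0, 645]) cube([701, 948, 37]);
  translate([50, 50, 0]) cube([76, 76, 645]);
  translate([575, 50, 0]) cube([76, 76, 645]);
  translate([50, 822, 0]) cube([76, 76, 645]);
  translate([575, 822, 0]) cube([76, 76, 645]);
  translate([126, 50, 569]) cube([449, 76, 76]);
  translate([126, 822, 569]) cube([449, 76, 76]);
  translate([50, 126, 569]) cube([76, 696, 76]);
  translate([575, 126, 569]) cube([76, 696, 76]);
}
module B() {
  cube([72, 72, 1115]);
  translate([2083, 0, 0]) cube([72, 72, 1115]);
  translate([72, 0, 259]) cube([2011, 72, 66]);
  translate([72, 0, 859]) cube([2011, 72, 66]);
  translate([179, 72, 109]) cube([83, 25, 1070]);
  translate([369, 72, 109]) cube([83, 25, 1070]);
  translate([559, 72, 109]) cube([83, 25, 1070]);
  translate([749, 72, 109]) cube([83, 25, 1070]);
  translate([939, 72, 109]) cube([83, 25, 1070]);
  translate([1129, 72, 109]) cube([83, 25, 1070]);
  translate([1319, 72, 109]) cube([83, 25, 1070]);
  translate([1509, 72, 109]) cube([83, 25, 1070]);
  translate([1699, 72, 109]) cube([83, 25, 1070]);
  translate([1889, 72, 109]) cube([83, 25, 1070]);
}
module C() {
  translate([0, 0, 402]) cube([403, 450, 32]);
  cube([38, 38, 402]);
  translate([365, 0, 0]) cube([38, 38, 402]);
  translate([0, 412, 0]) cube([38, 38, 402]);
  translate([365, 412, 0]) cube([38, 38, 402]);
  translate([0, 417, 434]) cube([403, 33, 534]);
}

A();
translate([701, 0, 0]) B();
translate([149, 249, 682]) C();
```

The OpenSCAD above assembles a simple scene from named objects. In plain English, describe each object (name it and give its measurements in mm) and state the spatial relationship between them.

A is a table with a 701×948 mm rectangular top, 37 mm thick, top surface at z = 682 mm, supported by four 76×76 mm square legs, each inset 50 mm from the nearest pair of top edges, running from the floor. Four apron rails, 76 mm thick and 76 mm tall, run between adjacent legs with their top edges flush with the underside of the top and their outer faces flush with the legs' outer faces.

B is a fence section. Two 72×72 mm posts, 1115 mm tall, stand on the floor with a clear span of 2011 mm between their inner faces. Two horizontal rails of 72×66 mm section span the gap between the posts with their undersides at z = 259 mm and z = 859 mm, flush with the posts' −y face. 10 pickets, each 83 mm wide, 25 mm thick and 1070 mm tall, are fixed to the +y face of the rails with their bottoms at z = 109 mm, evenly spaced across the span with equal gaps (rounded down to the nearest mm) at the −x end and between each pair — any rounding remainder accumulates at the +x end.

C is a chair. The seat is a 403×450×32 mm slab with its top at z = 434 mm, on four 38×38 mm corner legs (flush with the seat edges, standing on z = 0). A flat backrest 33 mm thick, 534 mm tall, spans the full seat width and rises from the seat top along its +y edge, rear face flush with the rear of the seat.

The fence section is against the table's +x side, with their −y faces flush. The chair is on top of the table, centred.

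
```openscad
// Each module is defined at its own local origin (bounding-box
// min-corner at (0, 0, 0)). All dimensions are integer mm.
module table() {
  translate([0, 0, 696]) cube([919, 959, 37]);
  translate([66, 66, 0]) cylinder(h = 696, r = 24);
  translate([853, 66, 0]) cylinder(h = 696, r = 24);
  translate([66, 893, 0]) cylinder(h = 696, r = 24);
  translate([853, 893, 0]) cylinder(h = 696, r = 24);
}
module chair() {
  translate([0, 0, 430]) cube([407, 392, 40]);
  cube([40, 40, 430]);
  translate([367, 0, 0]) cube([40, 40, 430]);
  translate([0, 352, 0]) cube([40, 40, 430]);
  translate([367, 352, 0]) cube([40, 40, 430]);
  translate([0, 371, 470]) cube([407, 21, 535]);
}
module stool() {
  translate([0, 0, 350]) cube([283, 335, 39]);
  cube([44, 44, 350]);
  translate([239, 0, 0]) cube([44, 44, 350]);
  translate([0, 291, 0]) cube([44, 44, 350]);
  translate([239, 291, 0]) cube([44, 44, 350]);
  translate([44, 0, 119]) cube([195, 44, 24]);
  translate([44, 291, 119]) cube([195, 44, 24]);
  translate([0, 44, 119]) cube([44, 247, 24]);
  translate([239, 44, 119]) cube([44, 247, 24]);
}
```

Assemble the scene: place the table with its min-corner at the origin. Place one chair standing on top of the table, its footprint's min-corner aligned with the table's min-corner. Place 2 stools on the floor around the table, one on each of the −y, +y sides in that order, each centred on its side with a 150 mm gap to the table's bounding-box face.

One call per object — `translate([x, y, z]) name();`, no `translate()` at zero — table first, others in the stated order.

table();
translate([0, 0, 733]) chair();
translate([318, -485, 0]) stool();
translate([318, 1109, 0]) stool();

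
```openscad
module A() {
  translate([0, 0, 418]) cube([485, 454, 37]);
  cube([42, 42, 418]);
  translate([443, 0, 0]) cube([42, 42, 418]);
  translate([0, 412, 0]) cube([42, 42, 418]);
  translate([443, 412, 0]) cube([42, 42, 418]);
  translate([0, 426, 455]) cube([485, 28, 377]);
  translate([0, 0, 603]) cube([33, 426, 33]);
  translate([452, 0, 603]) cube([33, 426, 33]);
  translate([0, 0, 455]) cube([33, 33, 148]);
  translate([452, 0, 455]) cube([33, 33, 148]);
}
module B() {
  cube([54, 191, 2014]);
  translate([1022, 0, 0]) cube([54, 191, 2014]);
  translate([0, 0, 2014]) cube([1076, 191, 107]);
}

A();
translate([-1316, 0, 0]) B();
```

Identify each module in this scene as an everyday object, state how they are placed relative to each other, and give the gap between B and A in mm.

The door frame's nearest face is 240 mm from the chair's −x face.

A is a chair. B is a door frame. The door frame is on the floor beside the chair on its −x side. The gap between the door frame and the chair is 240 mm.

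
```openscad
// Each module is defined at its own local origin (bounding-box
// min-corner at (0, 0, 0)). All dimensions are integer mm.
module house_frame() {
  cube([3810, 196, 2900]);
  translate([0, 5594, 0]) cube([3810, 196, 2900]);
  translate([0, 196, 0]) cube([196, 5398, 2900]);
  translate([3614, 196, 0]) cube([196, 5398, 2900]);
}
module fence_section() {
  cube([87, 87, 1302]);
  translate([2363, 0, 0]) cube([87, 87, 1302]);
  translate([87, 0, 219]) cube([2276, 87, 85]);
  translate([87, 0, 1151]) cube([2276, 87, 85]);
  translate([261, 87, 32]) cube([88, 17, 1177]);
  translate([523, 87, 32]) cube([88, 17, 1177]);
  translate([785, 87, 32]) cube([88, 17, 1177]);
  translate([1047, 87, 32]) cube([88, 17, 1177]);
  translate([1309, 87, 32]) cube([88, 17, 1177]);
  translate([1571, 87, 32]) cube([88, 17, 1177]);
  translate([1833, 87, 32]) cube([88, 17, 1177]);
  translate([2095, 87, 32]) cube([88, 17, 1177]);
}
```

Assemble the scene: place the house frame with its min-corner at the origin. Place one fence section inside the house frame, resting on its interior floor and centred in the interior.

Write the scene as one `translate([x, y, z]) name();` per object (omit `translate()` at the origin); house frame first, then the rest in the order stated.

house_frame();
translate([680, 2843, 0]) fence_section();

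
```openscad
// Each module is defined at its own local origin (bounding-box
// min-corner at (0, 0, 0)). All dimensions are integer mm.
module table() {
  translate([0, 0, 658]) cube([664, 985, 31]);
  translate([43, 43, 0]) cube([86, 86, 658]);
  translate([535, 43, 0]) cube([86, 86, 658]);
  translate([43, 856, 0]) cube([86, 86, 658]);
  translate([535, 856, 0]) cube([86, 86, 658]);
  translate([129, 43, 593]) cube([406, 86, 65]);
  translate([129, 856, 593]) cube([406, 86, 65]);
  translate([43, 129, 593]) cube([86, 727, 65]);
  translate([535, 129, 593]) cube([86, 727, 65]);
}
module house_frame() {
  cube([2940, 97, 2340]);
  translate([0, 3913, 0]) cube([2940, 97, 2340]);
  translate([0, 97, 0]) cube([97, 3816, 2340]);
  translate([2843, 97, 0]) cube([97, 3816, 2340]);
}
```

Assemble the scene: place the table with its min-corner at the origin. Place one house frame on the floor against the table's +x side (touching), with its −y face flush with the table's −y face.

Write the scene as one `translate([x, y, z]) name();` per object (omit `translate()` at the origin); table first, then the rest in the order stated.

table();
translate([664, 0, 0]) house_frame();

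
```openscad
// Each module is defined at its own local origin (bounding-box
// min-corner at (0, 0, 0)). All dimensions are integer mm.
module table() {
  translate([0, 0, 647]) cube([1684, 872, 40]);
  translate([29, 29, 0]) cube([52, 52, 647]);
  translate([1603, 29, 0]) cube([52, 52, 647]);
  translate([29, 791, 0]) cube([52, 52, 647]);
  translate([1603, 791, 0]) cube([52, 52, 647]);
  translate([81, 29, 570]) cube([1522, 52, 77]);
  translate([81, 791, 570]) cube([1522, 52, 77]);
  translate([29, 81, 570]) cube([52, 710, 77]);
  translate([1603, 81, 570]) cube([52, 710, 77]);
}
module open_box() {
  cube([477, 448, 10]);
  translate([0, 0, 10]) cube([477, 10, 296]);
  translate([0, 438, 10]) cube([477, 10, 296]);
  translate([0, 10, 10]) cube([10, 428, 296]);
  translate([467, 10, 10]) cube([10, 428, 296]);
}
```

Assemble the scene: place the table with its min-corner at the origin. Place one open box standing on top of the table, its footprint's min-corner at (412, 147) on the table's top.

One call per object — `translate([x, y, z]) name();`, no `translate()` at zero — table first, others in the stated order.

table();
translate([412, 147, 687]) open_box();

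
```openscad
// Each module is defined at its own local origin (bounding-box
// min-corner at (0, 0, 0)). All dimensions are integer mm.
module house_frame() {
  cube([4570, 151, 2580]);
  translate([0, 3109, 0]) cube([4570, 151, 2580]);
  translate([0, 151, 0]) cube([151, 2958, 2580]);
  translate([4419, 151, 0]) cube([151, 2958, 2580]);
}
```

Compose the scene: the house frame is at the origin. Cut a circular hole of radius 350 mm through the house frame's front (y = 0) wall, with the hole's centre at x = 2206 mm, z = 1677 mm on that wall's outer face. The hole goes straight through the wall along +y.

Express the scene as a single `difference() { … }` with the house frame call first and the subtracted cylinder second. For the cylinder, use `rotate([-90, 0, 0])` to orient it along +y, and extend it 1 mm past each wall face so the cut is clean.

difference() {
  house_frame();
  translate([2206, -1, 1677]) rotate([-90, 0, 0]) cylinder(h = 153, r = 350);
}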